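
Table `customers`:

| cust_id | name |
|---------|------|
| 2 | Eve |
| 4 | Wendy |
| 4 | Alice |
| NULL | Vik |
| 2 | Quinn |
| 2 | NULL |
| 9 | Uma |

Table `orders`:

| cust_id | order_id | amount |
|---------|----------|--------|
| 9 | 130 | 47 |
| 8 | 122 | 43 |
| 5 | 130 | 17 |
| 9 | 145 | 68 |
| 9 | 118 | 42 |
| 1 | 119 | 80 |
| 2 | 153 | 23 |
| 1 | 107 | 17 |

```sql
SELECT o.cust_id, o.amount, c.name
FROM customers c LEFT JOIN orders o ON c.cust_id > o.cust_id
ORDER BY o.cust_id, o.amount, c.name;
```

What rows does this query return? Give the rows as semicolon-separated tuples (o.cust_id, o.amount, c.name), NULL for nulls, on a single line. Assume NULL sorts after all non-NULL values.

(1, 17, Alice); (1, 17, Eve); (1, 17, Quinn); (1, 17, Uma); (1, 17, Wendy); (1, 17, NULL); (1, 80, Alice); (1, 80, Eve); (1, 80, Quinn); (1, 80, Uma); (1, 80, Wendy); (1, 80, NULL); (2, 23, Alice); (2, 23, Uma); (2, 23, Wendy); (5, 17, Uma); (8, 43, Uma); (NULL, NULL, Vik)

LEFT JOIN keeps every row from `customers`; unmatched rows get NULL for `orders`'s columns.
Matching on c.cust_id > o.cust_id. A NULL in a compared column never satisfies the condition.
- c (cust_id=2) pairs with 2 row(s) of o.
- c (cust_id=4) pairs with 3 row(s) of o.
- c (cust_id=4) pairs with 3 row(s) of o.
- c (cust_id=NULL) has no partner → padded with NULL.
- c (cust_id=2) pairs with 2 row(s) of o.
- c (cust_id=2) pairs with 2 row(s) of o.
- c (cust_id=9) pairs with 5 row(s) of o.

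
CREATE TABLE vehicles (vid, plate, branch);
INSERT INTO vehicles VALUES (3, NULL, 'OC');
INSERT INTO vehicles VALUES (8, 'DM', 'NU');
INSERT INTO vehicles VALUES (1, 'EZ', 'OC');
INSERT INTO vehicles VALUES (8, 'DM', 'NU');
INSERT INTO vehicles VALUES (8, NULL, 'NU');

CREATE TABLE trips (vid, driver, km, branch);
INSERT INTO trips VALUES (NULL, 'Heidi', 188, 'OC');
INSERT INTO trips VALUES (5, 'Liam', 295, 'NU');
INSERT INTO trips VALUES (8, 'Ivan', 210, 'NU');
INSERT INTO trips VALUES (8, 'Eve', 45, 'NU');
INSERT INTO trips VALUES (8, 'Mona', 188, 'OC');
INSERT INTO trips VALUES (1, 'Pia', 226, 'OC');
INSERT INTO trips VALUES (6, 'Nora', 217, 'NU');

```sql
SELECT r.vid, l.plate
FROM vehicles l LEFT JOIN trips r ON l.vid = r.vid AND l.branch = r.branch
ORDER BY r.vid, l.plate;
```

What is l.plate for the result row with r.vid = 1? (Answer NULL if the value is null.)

EZ

LEFT JOIN keeps every row from `vehicles`; unmatched rows get NULL for `trips`'s columns.
Matching on l.vid = r.vid AND l.branch = r.branch. A NULL in a compared column never satisfies the condition.
Matched pairs: 7; unmatched l rows kept: 1.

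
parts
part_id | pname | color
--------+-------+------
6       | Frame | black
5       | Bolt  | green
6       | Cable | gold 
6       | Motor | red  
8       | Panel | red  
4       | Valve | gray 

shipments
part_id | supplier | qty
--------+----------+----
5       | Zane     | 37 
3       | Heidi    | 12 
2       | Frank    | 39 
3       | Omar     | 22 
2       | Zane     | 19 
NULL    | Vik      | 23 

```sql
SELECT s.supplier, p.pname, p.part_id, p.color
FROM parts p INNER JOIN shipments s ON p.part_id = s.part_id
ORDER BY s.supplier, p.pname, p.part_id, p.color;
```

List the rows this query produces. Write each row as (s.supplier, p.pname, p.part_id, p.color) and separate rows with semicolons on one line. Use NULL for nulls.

INNER JOIN keeps only pairs where the ON condition holds.
Matching on p.part_id = s.part_id. A NULL in a compared column never satisfies the condition.
- part_id=6: no matching s row, dropped.
- part_id=5: 1 matching s row(s), so 1 row(s) emitted.
- part_id=6: no matching s row, dropped.
- part_id=6: no matching s row, dropped.
- part_id=8: no matching s row, dropped.
- part_id=4: no matching s row, dropped.
After projecting and ordering:
s.supplier | p.pname | p.part_id | p.color
Zane | Bolt | 5 | green

(Zane, Bolt, 5, green)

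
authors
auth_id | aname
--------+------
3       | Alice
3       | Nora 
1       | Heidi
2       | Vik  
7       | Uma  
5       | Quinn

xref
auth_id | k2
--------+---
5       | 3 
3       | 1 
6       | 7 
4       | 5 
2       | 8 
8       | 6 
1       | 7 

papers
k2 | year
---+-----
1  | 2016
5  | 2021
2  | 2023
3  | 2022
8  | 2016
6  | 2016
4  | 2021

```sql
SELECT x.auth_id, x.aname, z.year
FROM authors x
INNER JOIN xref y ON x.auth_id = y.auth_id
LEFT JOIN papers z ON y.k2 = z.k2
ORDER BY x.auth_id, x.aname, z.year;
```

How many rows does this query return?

Joins associate left-to-right: authors INNER JOIN xref on auth_id gives 5 intermediate row(s).
Then LEFT JOIN `papers z` on k2: each of those 5 rows is kept; rows whose y.k2 has no match in z get NULL for z's columns.
Result: 5 row(s).

5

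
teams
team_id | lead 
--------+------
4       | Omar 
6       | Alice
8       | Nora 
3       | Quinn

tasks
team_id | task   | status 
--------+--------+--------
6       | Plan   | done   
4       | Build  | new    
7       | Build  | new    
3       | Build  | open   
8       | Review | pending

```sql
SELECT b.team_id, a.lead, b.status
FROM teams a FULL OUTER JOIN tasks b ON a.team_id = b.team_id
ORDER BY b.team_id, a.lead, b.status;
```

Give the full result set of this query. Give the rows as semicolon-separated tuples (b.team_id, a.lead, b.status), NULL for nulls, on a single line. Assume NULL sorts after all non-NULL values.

(3, Quinn, open); (4, Omar, new); (6, Alice, done); (7, NULL, new); (8, Nora, pending)

FULL OUTER JOIN keeps every row from both sides; unmatched rows get NULL for the other side's columns.
Matching on a.team_id = b.team_id.
- team_id=4: 1 matching b row(s), so 1 row(s) emitted.
- team_id=6: 1 matching b row(s), so 1 row(s) emitted.
- team_id=8: 1 matching b row(s), so 1 row(s) emitted.
- team_id=3: 1 matching b row(s), so 1 row(s) emitted.
- plus 1 unmatched b row(s), each kept with NULL a columns.
After projecting and ordering:
b.team_id | a.lead | b.status
3 | Quinn | open
4 | Omar | new
6 | Alice | done
7 | NULL | new
8 | Nora | pending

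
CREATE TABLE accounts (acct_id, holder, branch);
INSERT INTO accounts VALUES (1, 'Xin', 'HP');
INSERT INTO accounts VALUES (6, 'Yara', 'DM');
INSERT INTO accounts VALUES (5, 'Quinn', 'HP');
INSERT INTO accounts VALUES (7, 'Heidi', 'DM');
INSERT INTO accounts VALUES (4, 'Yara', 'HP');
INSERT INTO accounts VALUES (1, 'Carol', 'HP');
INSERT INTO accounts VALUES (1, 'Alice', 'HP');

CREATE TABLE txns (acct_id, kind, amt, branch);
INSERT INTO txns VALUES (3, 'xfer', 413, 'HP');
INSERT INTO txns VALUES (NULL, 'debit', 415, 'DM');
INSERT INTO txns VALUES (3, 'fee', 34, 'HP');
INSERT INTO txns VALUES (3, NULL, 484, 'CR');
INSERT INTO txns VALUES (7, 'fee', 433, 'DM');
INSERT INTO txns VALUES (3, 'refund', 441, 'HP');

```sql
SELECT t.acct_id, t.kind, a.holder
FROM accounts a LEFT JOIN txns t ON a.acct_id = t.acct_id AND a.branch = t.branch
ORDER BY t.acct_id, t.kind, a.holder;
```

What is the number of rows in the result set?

LEFT JOIN keeps every row from `accounts`; unmatched rows get NULL for `txns`'s columns.
Matching on a.acct_id = t.acct_id AND a.branch = t.branch. A NULL in a compared column never satisfies the condition.
Matched pairs: 1; unmatched a rows kept: 6.
Total: 1 matched + 6 padded = 7 rows.

7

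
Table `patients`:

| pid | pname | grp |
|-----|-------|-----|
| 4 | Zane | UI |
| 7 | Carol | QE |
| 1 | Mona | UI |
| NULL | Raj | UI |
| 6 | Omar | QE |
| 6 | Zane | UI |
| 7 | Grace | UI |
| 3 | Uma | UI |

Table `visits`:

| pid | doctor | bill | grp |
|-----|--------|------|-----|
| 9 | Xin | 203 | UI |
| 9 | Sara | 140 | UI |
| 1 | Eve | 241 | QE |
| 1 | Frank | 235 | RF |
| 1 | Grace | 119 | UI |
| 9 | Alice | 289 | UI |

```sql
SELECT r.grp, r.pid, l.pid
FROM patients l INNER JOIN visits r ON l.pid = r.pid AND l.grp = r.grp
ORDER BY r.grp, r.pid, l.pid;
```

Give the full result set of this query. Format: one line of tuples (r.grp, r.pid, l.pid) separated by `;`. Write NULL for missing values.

INNER JOIN keeps only pairs where the ON condition holds.
Matching on l.pid = r.pid AND l.grp = r.grp. A NULL in a compared column never satisfies the condition.
Matched pairs: 1.

(UI, 1, 1)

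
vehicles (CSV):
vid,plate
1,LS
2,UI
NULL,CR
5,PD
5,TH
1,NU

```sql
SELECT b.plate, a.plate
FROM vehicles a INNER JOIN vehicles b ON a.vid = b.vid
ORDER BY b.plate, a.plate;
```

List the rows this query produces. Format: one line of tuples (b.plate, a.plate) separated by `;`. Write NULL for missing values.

(LS, LS); (LS, NU); (NU, LS); (NU, NU); (PD, PD); (PD, TH); (TH, PD); (TH, TH); (UI, UI)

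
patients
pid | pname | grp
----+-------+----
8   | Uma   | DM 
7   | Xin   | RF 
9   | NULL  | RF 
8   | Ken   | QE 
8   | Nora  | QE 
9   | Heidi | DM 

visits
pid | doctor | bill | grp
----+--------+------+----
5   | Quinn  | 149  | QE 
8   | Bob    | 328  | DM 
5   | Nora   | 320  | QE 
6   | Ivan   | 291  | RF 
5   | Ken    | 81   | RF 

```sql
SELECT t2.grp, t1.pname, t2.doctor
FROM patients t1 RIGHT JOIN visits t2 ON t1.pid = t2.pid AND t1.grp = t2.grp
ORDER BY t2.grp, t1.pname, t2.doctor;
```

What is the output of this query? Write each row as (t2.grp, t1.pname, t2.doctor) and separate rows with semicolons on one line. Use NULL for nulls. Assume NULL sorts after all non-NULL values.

RIGHT JOIN keeps every row from `visits`; unmatched rows get NULL for `patients`'s columns.
Matching on t1.pid = t2.pid AND t1.grp = t2.grp.
- pid=8, grp=DM: 1 matching t2 row(s), so 1 row(s) emitted.
- pid=7, grp=RF: no matching t2 row.
- pid=9, grp=RF: no matching t2 row.
- pid=8, grp=QE: no matching t2 row.
- pid=8, grp=QE: no matching t2 row.
- pid=9, grp=DM: no matching t2 row.
- 4 row(s) from t2 found no t1 partner → padded with NULL.
After projecting and ordering:
t2.grp | t1.pname | t2.doctor
DM | Uma | Bob
QE | NULL | Nora
QE | NULL | Quinn
RF | NULL | Ivan
RF | NULL | Ken

(DM, Uma, Bob); (QE, NULL, Nora); (QE, NULL, Quinn); (RF, NULL, Ivan); (RF, NULL, Ken)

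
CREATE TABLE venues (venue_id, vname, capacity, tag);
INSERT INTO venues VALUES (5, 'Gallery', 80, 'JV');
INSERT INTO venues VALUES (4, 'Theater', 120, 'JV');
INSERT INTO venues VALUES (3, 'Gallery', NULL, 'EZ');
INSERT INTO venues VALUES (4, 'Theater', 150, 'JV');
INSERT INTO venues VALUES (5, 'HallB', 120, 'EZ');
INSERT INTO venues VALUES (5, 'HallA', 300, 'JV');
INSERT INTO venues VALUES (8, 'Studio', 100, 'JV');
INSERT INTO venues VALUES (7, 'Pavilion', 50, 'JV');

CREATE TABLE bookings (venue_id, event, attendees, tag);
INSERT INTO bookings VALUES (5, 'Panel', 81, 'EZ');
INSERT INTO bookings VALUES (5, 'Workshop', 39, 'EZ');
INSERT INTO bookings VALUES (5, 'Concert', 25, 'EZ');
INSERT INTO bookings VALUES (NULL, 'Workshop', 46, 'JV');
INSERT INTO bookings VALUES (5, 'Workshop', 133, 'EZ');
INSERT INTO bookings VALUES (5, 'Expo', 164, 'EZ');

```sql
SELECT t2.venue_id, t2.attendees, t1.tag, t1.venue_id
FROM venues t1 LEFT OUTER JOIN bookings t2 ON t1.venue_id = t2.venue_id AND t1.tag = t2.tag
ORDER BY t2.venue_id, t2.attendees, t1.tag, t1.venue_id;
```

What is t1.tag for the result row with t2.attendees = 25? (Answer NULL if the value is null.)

EZ

LEFT JOIN keeps every row from `venues`; unmatched rows get NULL for `bookings`'s columns.
Matching on t1.venue_id = t2.venue_id AND t1.tag = t2.tag. A NULL in a compared column never satisfies the condition.
Matched pairs: 5; unmatched t1 rows kept: 7.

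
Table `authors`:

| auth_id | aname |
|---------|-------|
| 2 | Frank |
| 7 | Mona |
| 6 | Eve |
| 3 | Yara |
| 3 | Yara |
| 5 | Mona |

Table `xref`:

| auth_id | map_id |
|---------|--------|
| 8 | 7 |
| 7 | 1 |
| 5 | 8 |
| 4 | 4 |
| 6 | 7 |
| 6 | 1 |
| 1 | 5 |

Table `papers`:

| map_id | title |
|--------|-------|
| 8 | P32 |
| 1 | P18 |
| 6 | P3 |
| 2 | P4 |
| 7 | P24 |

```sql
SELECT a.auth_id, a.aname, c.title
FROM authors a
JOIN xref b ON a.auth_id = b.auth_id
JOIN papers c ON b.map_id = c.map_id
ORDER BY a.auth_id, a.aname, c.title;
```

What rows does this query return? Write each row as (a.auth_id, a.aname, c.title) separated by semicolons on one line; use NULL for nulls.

(5, Mona, P32); (6, Eve, P18); (6, Eve, P24); (7, Mona, P18)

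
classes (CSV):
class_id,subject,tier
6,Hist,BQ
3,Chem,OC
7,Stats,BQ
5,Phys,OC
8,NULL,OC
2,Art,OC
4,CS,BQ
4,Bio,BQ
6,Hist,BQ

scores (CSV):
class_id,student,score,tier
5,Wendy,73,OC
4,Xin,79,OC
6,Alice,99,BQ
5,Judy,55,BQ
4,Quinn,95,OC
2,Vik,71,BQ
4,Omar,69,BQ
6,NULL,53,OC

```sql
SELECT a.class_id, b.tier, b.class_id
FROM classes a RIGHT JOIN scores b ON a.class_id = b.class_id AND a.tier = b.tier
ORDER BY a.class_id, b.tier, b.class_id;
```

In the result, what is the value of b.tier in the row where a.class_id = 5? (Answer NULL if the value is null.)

OC

RIGHT JOIN keeps every row from `scores`; unmatched rows get NULL for `classes`'s columns.
Matching on a.class_id = b.class_id AND a.tier = b.tier.
- class_id=6, tier=BQ: 1 matching b row(s), so 1 row(s) emitted.
- class_id=3, tier=OC: no matching b row.
- class_id=7, tier=BQ: no matching b row.
- class_id=5, tier=OC: 1 matching b row(s), so 1 row(s) emitted.
- class_id=8, tier=OC: no matching b row.
- class_id=2, tier=OC: no matching b row.
- class_id=4, tier=BQ: 1 matching b row(s), so 1 row(s) emitted.
- class_id=4, tier=BQ: 1 matching b row(s), so 1 row(s) emitted.
- class_id=6, tier=BQ: 1 matching b row(s), so 1 row(s) emitted.
- plus 5 unmatched b row(s), each kept with NULL a columns.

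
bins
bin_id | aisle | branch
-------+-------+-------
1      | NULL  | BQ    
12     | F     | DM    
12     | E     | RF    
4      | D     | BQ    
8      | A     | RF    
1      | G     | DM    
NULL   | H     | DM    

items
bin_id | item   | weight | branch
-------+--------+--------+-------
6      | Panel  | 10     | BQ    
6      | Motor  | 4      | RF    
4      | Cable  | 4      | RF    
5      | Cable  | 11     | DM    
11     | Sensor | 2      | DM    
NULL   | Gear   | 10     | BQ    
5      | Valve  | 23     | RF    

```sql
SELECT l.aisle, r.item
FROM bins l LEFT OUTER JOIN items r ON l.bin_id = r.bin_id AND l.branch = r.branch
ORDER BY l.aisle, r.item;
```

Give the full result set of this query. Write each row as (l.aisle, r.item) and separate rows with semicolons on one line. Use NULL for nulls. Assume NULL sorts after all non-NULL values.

(A, NULL); (D, NULL); (E, NULL); (F, NULL); (G, NULL); (H, NULL); (NULL, NULL)

LEFT JOIN keeps every row from `bins`; unmatched rows get NULL for `items`'s columns.
Matching on l.bin_id = r.bin_id AND l.branch = r.branch. A NULL in a compared column never satisfies the condition.
Matched pairs: 0; unmatched l rows kept: 7.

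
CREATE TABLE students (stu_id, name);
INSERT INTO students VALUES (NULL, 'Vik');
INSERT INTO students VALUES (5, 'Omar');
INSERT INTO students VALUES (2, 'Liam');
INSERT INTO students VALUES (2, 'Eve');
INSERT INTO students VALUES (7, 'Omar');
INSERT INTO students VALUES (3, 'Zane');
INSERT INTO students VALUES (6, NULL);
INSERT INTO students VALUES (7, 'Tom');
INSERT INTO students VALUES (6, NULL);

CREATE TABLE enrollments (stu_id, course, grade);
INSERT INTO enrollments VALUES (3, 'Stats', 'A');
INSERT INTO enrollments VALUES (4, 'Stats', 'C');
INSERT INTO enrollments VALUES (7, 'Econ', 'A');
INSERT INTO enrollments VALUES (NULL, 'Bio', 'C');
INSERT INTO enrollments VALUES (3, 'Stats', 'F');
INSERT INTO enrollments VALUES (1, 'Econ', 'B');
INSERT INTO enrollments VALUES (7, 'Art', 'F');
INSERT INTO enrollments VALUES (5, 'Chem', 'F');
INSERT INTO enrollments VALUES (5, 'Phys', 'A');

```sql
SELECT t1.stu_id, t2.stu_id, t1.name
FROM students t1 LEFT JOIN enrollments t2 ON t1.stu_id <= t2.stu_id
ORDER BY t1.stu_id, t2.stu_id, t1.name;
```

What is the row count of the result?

LEFT JOIN keeps every row from `students`; unmatched rows get NULL for `enrollments`'s columns.
Matching on t1.stu_id <= t2.stu_id. A NULL in a compared column never satisfies the condition.
- t1 row (stu_id=NULL): no match → kept, t2 columns NULL.
- t1 row (stu_id=5): matches 4 t2 row(s) → 4 output row(s).
- t1 row (stu_id=2): matches 7 t2 row(s) → 7 output row(s).
- t1 row (stu_id=2): matches 7 t2 row(s) → 7 output row(s).
- t1 row (stu_id=7): matches 2 t2 row(s) → 2 output row(s).
- t1 row (stu_id=3): matches 7 t2 row(s) → 7 output row(s).
- t1 row (stu_id=6): matches 2 t2 row(s) → 2 output row(s).
- t1 row (stu_id=7): matches 2 t2 row(s) → 2 output row(s).
- t1 row (stu_id=6): matches 2 t2 row(s) → 2 output row(s).
Total: 33 matched + 1 padded = 34 rows.

34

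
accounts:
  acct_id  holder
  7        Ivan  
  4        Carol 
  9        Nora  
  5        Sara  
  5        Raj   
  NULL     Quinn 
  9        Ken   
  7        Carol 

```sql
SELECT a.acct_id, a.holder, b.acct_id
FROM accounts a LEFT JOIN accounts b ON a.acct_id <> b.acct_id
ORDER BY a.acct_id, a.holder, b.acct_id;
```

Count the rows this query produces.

37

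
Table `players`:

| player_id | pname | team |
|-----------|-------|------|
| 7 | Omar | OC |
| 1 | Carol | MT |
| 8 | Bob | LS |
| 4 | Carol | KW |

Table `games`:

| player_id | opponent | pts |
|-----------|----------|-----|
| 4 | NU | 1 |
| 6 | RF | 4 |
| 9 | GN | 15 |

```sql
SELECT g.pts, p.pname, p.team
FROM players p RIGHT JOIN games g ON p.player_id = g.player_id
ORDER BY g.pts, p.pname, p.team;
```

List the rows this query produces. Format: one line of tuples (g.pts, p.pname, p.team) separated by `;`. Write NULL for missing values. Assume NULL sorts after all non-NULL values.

RIGHT JOIN keeps every row from `games`; unmatched rows get NULL for `players`'s columns.
Matching on p.player_id = g.player_id.
- p[0] player_id=7 → no match.
- p[1] player_id=1 → no match.
- p[2] player_id=8 → no match.
- p[3] player_id=4 → 1 match(es) in g → 1 row(s).
- 2 g row(s) had no p match → kept, p columns NULL.
After projecting and ordering:
g.pts | p.pname | p.team
1 | Carol | KW
4 | NULL | NULL
15 | NULL | NULL

(1, Carol, KW); (4, NULL, NULL); (15, NULL, NULL)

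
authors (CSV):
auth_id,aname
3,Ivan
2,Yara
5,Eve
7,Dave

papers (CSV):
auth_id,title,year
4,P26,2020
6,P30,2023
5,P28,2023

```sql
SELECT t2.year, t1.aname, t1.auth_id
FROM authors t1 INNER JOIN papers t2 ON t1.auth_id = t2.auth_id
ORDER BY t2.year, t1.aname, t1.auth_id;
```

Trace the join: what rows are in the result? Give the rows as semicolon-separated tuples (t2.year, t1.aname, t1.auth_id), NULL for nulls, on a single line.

INNER JOIN keeps only pairs where the ON condition holds.
Matching on t1.auth_id = t2.auth_id.
- t1[0] auth_id=3 → no match; dropped.
- t1[1] auth_id=2 → no match; dropped.
- t1[2] auth_id=5 → 1 match(es) in t2 → 1 row(s).
- t1[3] auth_id=7 → no match; dropped.
After projecting and ordering:
t2.year | t1.aname | t1.auth_id
2023 | Eve | 5

(2023, Eve, 5)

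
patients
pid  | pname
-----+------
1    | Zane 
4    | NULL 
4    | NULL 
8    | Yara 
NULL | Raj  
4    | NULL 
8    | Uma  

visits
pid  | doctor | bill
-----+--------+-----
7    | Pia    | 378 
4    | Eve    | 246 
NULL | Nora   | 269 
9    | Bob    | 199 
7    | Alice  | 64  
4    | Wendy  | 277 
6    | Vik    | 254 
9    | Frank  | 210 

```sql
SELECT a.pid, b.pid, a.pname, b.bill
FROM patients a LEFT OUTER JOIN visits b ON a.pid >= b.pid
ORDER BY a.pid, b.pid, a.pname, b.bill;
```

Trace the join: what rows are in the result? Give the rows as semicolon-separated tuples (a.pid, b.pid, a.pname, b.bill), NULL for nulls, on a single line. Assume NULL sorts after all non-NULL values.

LEFT JOIN keeps every row from `patients`; unmatched rows get NULL for `visits`'s columns.
Matching on a.pid >= b.pid. A NULL in a compared column never satisfies the condition.
Matched pairs: 16; unmatched a rows kept: 2.

(1, NULL, Zane, NULL); (4, 4, NULL, 246); (4, 4, NULL, 246); (4, 4, NULL, 246); (4, 4, NULL, 277); (4, 4, NULL, 277); (4, 4, NULL, 277); (8, 4, Uma, 246); (8, 4, Uma, 277); (8, 4, Yara, 246); (8, 4, Yara, 277); (8, 6, Uma, 254); (8, 6, Yara, 254); (8, 7, Uma, 64); (8, 7, Uma, 378); (8, 7, Yara, 64); (8, 7, Yara, 378); (NULL, NULL, Raj, NULL)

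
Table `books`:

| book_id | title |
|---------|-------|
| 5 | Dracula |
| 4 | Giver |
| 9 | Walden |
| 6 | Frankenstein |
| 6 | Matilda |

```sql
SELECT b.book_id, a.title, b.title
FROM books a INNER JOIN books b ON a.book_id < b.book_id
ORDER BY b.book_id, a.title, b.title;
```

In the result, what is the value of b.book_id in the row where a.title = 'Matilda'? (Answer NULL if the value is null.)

9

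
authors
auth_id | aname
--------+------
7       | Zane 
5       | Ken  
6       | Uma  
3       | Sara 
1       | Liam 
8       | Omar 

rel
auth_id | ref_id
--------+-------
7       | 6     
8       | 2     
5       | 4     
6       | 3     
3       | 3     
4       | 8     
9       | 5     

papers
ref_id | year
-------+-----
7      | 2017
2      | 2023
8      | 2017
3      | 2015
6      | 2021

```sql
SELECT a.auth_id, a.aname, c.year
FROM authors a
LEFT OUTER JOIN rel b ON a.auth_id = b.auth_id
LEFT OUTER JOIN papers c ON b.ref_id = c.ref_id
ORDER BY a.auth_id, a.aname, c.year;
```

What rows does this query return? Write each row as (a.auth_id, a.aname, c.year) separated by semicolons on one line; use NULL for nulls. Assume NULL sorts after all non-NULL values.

(1, Liam, NULL); (3, Sara, 2015); (5, Ken, NULL); (6, Uma, 2015); (7, Zane, 2021); (8, Omar, 2023)

Joins associate left-to-right: authors LEFT JOIN rel on auth_id gives 6 intermediate row(s).
Then LEFT JOIN `papers c` on ref_id: each of those 6 rows is kept; rows whose b.ref_id has no match in c get NULL for c's columns.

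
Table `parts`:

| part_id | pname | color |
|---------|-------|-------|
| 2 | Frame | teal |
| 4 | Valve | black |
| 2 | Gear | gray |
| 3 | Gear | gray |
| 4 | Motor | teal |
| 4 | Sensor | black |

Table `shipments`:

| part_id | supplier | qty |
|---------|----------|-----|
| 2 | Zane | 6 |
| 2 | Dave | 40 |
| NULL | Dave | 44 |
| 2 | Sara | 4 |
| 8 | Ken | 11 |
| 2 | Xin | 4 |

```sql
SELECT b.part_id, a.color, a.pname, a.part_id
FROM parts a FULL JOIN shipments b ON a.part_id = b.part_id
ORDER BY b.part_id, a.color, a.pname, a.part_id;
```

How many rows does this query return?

14

FULL OUTER JOIN keeps every row from both sides; unmatched rows get NULL for the other side's columns.
Matching on a.part_id = b.part_id. A NULL in a compared column never satisfies the condition.
Matched pairs: 8; unmatched a rows kept: 4; unmatched b rows kept: 2.
Total: 8 matched + 6 padded = 14 rows.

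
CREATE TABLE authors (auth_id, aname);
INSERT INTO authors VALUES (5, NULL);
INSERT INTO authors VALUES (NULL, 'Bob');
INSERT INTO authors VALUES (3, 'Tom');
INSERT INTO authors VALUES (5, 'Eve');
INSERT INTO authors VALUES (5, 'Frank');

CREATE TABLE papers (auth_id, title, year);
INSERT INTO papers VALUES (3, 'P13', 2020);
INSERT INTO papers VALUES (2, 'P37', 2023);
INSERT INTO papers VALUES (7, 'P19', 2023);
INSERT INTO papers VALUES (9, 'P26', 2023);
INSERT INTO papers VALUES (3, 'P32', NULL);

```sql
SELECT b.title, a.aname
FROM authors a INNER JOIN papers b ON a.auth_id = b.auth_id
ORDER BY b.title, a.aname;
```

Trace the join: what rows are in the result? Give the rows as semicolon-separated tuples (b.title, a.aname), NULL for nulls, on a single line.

INNER JOIN keeps only pairs where the ON condition holds.
Matching on a.auth_id = b.auth_id. A NULL in a compared column never satisfies the condition.
- a[0] auth_id=5 → no match; dropped.
- a[1] auth_id=NULL → no match; dropped.
- a[2] auth_id=3 → 2 match(es) in b → 2 row(s).
- a[3] auth_id=5 → no match; dropped.
- a[4] auth_id=5 → no match; dropped.
After projecting and ordering:
b.title | a.aname
P13 | Tom
P32 | Tom

(P13, Tom); (P32, Tom)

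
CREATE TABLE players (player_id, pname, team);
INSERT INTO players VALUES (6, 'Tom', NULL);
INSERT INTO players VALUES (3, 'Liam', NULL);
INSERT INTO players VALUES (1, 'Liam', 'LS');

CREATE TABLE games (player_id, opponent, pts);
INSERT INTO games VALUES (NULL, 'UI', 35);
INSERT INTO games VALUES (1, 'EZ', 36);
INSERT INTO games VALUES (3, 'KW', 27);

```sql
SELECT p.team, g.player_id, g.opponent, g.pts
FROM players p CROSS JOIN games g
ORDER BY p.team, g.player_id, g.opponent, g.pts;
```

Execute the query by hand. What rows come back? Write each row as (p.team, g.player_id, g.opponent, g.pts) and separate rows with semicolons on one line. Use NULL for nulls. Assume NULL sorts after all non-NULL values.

(LS, 1, EZ, 36); (LS, 3, KW, 27); (LS, NULL, UI, 35); (NULL, 1, EZ, 36); (NULL, 1, EZ, 36); (NULL, 3, KW, 27); (NULL, 3, KW, 27); (NULL, NULL, UI, 35); (NULL, NULL, UI, 35)

CROSS JOIN pairs every row of `players` with every row of `games`: 3 × 3 = 9 rows.
After projecting and ordering:
p.team | g.player_id | g.opponent | g.pts
LS | 1 | EZ | 36
LS | 3 | KW | 27
LS | NULL | UI | 35
NULL | 1 | EZ | 36
NULL | 1 | EZ | 36
NULL | 3 | KW | 27
NULL | 3 | KW | 27
NULL | NULL | UI | 35
NULL | NULL | UI | 35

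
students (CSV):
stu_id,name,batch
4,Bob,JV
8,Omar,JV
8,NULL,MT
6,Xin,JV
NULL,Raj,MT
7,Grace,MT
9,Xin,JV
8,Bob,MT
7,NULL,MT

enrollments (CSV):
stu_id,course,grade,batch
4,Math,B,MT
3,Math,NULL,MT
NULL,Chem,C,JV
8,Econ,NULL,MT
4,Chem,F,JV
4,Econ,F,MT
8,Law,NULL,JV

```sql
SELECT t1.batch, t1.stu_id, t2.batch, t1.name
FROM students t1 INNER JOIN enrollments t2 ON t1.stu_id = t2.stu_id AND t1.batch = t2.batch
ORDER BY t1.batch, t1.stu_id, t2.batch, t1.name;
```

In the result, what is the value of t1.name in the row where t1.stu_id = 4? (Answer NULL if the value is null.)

Bob

INNER JOIN keeps only pairs where the ON condition holds.
Matching on t1.stu_id = t2.stu_id AND t1.batch = t2.batch. A NULL in a compared column never satisfies the condition.
- t1 (stu_id=4, batch=JV) pairs with 1 row(s) of t2.
- t1 (stu_id=8, batch=JV) pairs with 1 row(s) of t2.
- t1 (stu_id=8, batch=MT) pairs with 1 row(s) of t2.
- t1 (stu_id=6, batch=JV) has no partner → excluded.
- t1 (stu_id=NULL, batch=MT) has no partner → excluded.
- t1 (stu_id=7, batch=MT) has no partner → excluded.
- t1 (stu_id=9, batch=JV) has no partner → excluded.
- t1 (stu_id=8, batch=MT) pairs with 1 row(s) of t2.
- t1 (stu_id=7, batch=MT) has no partner → excluded.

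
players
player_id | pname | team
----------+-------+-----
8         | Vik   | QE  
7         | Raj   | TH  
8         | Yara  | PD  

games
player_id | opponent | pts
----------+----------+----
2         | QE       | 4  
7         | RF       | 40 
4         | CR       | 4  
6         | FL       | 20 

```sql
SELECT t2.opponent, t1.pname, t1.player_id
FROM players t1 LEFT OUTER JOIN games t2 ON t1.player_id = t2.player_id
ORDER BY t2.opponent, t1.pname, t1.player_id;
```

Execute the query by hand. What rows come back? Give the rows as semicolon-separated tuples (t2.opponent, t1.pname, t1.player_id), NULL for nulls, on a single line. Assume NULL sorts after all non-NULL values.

LEFT JOIN keeps every row from `players`; unmatched rows get NULL for `games`'s columns.
Matching on t1.player_id = t2.player_id.
- player_id=8: no t2 row matches, row kept with t2 columns NULL.
- player_id=7: 1 matching t2 row(s), so 1 row(s) emitted.
- player_id=8: no t2 row matches, row kept with t2 columns NULL.
After projecting and ordering:
t2.opponent | t1.pname | t1.player_id
RF | Raj | 7
NULL | Vik | 8
NULL | Yara | 8

(RF, Raj, 7); (NULL, Vik, 8); (NULL, Yara, 8)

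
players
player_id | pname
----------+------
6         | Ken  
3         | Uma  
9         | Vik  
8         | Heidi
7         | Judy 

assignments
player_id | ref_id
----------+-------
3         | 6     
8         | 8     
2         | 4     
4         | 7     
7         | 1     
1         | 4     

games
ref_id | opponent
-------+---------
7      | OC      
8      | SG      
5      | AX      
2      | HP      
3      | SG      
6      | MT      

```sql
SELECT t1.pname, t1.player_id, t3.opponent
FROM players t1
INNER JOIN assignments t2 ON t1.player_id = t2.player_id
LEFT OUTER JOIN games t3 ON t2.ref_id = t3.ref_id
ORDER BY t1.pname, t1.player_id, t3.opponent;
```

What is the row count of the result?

Evaluate left to right. First `players t1 INNER JOIN assignments t2` on player_id: 3 row(s).
Then LEFT JOIN `games t3` on ref_id: each of those 3 rows is kept; rows whose t2.ref_id has no match in t3 get NULL for t3's columns.
Result: 3 row(s).

3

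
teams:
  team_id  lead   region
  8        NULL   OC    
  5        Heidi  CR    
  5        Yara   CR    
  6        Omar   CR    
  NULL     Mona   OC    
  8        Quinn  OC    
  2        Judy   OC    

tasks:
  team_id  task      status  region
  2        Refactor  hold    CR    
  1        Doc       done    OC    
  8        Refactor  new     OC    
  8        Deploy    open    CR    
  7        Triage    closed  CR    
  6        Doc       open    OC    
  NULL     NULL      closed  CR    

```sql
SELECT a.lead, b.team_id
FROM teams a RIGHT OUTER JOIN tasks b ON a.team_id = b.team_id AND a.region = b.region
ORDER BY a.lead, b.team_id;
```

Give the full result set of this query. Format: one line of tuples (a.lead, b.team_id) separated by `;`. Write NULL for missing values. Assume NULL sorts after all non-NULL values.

(Quinn, 8); (NULL, 1); (NULL, 2); (NULL, 6); (NULL, 7); (NULL, 8); (NULL, 8); (NULL, NULL)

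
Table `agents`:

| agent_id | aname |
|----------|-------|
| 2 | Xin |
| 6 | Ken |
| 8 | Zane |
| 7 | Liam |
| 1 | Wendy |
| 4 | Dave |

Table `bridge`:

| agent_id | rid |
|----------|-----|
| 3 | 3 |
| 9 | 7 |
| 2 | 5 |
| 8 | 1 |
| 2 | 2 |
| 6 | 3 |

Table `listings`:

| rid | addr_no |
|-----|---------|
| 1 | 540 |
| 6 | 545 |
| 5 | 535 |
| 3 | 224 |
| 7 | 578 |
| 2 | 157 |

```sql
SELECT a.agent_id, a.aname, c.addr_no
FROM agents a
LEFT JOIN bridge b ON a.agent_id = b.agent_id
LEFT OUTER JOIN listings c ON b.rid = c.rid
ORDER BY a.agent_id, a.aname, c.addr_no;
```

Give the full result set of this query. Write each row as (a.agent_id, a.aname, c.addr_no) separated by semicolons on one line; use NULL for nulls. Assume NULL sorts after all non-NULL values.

Joins associate left-to-right: agents LEFT JOIN bridge on agent_id gives 7 intermediate row(s).
Then LEFT JOIN `listings c` on rid: each of those 7 rows is kept; rows whose b.rid has no match in c get NULL for c's columns.

(1, Wendy, NULL); (2, Xin, 157); (2, Xin, 535); (4, Dave, NULL); (6, Ken, 224); (7, Liam, NULL); (8, Zane, 540)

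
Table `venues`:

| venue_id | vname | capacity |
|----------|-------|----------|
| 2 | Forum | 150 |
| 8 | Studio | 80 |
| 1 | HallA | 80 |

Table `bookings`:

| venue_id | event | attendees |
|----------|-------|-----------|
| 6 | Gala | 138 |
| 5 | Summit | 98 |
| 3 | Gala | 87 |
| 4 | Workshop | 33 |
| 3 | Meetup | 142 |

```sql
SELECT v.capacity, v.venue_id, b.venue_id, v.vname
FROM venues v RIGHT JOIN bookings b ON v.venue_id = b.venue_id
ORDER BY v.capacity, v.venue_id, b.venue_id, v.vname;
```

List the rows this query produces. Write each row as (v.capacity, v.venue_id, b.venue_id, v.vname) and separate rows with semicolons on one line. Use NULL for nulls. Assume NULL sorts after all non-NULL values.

(NULL, NULL, 3, NULL); (NULL, NULL, 3, NULL); (NULL, NULL, 4, NULL); (NULL, NULL, 5, NULL); (NULL, NULL, 6, NULL)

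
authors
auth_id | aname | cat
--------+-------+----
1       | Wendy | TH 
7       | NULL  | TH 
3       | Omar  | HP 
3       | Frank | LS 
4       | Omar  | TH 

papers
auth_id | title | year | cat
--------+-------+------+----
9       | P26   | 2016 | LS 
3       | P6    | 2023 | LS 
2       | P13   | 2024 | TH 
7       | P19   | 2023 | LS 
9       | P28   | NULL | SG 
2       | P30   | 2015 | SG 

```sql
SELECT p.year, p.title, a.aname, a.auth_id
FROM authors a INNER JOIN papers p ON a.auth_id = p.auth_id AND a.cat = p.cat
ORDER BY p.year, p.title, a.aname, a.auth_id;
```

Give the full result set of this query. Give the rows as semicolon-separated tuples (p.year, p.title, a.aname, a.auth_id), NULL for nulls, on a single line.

(2023, P6, Frank, 3)

INNER JOIN keeps only pairs where the ON condition holds.
Matching on a.auth_id = p.auth_id AND a.cat = p.cat.
Matched pairs: 1.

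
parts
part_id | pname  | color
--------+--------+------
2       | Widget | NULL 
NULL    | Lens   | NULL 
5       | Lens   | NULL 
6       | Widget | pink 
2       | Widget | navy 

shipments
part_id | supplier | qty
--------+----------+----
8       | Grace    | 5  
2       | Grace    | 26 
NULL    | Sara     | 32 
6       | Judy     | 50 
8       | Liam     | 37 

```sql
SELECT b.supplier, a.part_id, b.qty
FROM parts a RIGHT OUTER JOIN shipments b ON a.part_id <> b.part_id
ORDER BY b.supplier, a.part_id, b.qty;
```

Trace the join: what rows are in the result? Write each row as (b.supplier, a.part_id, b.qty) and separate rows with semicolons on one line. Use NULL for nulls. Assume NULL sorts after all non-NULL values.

(Grace, 2, 5); (Grace, 2, 5); (Grace, 5, 5); (Grace, 5, 26); (Grace, 6, 5); (Grace, 6, 26); (Judy, 2, 50); (Judy, 2, 50); (Judy, 5, 50); (Liam, 2, 37); (Liam, 2, 37); (Liam, 5, 37); (Liam, 6, 37); (Sara, NULL, 32)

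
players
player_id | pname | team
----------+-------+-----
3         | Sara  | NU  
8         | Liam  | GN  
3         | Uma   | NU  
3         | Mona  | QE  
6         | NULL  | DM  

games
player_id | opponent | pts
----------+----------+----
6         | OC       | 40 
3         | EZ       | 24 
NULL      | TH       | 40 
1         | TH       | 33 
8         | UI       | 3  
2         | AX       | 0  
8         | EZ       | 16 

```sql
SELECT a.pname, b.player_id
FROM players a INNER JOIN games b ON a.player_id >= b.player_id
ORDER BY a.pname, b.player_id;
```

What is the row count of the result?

INNER JOIN keeps only pairs where the ON condition holds.
Matching on a.player_id >= b.player_id. A NULL in a compared column never satisfies the condition.
Matched pairs: 19.
Total: 19 rows.

19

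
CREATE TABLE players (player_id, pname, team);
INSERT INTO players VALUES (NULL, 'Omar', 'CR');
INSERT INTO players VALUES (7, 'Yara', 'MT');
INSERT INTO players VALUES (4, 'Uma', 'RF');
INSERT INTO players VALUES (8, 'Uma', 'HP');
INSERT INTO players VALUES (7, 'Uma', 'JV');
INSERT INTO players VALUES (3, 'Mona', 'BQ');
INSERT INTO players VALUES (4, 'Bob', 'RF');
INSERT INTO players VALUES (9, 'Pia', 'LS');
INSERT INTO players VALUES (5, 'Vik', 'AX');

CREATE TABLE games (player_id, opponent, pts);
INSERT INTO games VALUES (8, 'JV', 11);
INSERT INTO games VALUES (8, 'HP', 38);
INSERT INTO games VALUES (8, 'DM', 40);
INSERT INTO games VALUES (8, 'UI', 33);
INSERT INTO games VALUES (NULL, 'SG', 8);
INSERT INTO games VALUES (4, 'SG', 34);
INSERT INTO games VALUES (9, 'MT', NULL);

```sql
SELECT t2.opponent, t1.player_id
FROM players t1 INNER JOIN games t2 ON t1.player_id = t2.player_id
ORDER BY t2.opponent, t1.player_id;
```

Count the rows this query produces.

INNER JOIN keeps only pairs where the ON condition holds.
Matching on t1.player_id = t2.player_id. A NULL in a compared column never satisfies the condition.
- t1[0] player_id=NULL → no match; dropped.
- t1[1] player_id=7 → no match; dropped.
- t1[2] player_id=4 → 1 match(es) in t2 → 1 row(s).
- t1[3] player_id=8 → 4 match(es) in t2 → 4 row(s).
- t1[4] player_id=7 → no match; dropped.
- t1[5] player_id=3 → no match; dropped.
- t1[6] player_id=4 → 1 match(es) in t2 → 1 row(s).
- t1[7] player_id=9 → 1 match(es) in t2 → 1 row(s).
- t1[8] player_id=5 → no match; dropped.
Total: 7 rows.

7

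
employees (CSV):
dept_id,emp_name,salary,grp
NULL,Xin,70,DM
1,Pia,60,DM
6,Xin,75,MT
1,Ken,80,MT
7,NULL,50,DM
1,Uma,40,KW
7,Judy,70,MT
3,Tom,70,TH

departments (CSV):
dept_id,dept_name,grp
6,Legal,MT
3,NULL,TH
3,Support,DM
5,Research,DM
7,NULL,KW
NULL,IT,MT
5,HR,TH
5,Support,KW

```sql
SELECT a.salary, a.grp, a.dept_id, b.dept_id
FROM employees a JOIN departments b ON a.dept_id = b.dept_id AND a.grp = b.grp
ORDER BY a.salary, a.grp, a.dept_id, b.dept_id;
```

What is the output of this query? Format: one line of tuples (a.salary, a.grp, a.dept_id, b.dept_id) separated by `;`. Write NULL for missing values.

(70, TH, 3, 3); (75, MT, 6, 6)

INNER JOIN keeps only pairs where the ON condition holds.
Matching on a.dept_id = b.dept_id AND a.grp = b.grp. A NULL in a compared column never satisfies the condition.
- a (dept_id=NULL, grp=DM) has no partner → excluded.
- a (dept_id=1, grp=DM) has no partner → excluded.
- a (dept_id=6, grp=MT) pairs with 1 row(s) of b.
- a (dept_id=1, grp=MT) has no partner → excluded.
- a (dept_id=7, grp=DM) has no partner → excluded.
- a (dept_id=1, grp=KW) has no partner → excluded.
- a (dept_id=7, grp=MT) has no partner → excluded.
- a (dept_id=3, grp=TH) pairs with 1 row(s) of b.
After projecting and ordering:
a.salary | a.grp | a.dept_id | b.dept_id
70 | TH | 3 | 3
75 | MT | 6 | 6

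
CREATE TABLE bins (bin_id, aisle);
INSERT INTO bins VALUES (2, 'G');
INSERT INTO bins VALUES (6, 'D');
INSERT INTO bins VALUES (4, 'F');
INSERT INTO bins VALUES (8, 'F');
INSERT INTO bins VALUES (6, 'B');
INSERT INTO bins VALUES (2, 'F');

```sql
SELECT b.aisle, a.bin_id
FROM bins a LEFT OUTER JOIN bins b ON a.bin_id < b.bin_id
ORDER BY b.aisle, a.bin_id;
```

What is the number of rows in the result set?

14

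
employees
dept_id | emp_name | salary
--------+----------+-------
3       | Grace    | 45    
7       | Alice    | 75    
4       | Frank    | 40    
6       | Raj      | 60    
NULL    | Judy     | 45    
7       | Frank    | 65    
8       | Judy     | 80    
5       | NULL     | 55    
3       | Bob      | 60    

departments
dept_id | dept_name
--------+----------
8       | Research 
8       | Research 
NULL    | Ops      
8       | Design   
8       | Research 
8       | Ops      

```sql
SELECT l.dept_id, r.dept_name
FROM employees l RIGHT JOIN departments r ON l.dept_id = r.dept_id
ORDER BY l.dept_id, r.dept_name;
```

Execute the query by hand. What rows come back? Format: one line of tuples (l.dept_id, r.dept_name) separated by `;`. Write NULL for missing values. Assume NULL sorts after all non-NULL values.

(8, Design); (8, Ops); (8, Research); (8, Research); (8, Research); (NULL, Ops)

RIGHT JOIN keeps every row from `departments`; unmatched rows get NULL for `employees`'s columns.
Matching on l.dept_id = r.dept_id. A NULL in a compared column never satisfies the condition.
- l (dept_id=3) has no partner in r.
- l (dept_id=7) has no partner in r.
- l (dept_id=4) has no partner in r.
- l (dept_id=6) has no partner in r.
- l (dept_id=NULL) has no partner in r.
- l (dept_id=7) has no partner in r.
- l (dept_id=8) pairs with 5 row(s) of r.
- l (dept_id=5) has no partner in r.
- l (dept_id=3) has no partner in r.
- 1 row(s) from r found no l partner → padded with NULL.
After projecting and ordering:
l.dept_id | r.dept_name
8 | Design
8 | Ops
8 | Research
8 | Research
8 | Research
NULL | Ops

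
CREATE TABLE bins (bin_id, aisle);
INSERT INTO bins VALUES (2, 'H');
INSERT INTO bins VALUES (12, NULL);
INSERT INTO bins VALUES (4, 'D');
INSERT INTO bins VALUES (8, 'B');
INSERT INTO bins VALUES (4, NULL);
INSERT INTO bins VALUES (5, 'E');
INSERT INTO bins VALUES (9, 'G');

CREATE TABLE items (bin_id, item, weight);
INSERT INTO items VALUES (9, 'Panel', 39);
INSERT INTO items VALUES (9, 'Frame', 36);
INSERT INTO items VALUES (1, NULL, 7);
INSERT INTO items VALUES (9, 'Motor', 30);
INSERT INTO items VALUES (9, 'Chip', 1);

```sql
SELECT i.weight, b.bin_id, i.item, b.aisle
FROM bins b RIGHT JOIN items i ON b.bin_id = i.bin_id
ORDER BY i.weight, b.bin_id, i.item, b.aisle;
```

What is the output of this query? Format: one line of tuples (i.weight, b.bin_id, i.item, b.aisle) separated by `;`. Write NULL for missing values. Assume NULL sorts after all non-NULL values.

(1, 9, Chip, G); (7, NULL, NULL, NULL); (30, 9, Motor, G); (36, 9, Frame, G); (39, 9, Panel, G)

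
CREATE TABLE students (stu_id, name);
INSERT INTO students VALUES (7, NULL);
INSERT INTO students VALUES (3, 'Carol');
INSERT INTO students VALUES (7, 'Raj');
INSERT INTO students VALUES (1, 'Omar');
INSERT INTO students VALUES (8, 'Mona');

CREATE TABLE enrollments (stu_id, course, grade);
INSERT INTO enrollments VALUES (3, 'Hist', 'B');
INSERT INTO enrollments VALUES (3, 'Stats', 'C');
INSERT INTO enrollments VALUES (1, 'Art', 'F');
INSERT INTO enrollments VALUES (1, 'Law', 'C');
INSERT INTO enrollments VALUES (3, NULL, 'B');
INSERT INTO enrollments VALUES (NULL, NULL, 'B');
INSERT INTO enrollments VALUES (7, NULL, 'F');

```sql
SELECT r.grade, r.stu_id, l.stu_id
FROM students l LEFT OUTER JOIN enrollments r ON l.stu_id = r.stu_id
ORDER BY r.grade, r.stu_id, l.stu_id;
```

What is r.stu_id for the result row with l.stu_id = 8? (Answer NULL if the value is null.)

NULL

LEFT JOIN keeps every row from `students`; unmatched rows get NULL for `enrollments`'s columns.
Matching on l.stu_id = r.stu_id. A NULL in a compared column never satisfies the condition.
Matched pairs: 7; unmatched l rows kept: 1.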